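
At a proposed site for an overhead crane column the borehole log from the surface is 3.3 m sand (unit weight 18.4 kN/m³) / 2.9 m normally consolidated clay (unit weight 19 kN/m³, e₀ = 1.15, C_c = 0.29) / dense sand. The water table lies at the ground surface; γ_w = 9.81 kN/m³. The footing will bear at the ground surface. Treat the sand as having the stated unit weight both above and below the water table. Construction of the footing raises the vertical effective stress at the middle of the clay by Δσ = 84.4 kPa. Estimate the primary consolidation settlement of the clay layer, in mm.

S_c ≈ 188 mm

Mid-depth of clay below the ground surface: z = 3.3 + 2.9/2 = 4.75 m.
Total vertical stress at mid-clay: σ_v = 18.4×3.3 + 19×1.45 = 88.27 kPa.
Pore pressure: u = 9.81×(4.75 − 0) = 46.598 kPa.
Initial effective stress: σ'_0 = σ_v − u = 88.27 − 46.598 = 41.672 kPa.
Final effective stress: σ'_f = σ'_0 + Δσ = 41.672 + 84.4 = 126.07 kPa.
Normally consolidated clay, so the full stress increment lies on the virgin compression line:
S_c = C_c·H/(1+e₀)·log₁₀(σ'_f/σ'_0) = 0.29×2.9/(1+1.15)×log₁₀(126.07/41.672)
    = 0.39116 × 0.48077 = 0.1881 m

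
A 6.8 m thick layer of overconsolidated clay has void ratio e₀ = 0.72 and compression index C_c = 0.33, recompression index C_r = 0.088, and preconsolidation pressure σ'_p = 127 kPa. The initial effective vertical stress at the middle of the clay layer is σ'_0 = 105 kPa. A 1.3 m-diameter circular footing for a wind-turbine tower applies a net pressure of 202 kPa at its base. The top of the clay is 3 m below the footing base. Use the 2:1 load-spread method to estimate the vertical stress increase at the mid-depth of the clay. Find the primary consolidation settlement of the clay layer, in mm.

S_c ≈ 8.07 mm

Mid-depth of clay below the footing base: z = 3 + 6.8/2 = 6.4 m.
Stress increase at mid-clay by the 2:1 spreading method:
Δσ ≈ qD²/(D+z)² = 202×1.3²/(1.3+6.4)² = 5.7578 kPa
Final effective stress: σ'_f = 105 + 5.7578 = 110.76 kPa.
σ'_f = 110.76 ≤ σ'_p = 127 kPa, so the clay remains overconsolidated and only the recompression index applies:
S_c = C_r·H/(1+e₀)·log₁₀(σ'_f/σ'_0) = 0.088×6.8/1.72×log₁₀(110.76/105)
    = 0.34791 × 0.023194 = 0.008069 m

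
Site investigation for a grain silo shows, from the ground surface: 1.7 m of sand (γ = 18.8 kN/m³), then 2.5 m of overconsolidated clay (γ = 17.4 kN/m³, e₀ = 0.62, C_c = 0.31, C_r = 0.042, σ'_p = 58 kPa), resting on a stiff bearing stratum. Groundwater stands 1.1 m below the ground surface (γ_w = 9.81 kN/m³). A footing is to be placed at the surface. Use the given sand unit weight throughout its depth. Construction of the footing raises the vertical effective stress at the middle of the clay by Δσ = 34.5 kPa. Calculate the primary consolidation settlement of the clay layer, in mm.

Mid-depth of clay below the ground surface: z = 1.7 + 2.5/2 = 2.95 m.
Total vertical stress at mid-clay: σ_v = 18.8×1.7 + 17.4×1.25 = 53.71 kPa.
Pore pressure: u = 9.81×(2.95 − 1.1) = 18.149 kPa.
Initial effective stress: σ'_0 = σ_v − u = 53.71 − 18.149 = 35.561 kPa.
Final effective stress: σ'_f = 35.561 + 34.5 = 70.061 kPa.
σ'_f = 70.061 > σ'_p = 58 kPa, so the stress path crosses the preconsolidation pressure — recompression up to σ'_p, then virgin compression beyond:
S_c = H/(1+e₀)·[C_r·log₁₀(σ'_p/σ'_0) + C_c·log₁₀(σ'_f/σ'_p)]
    = 2.5/1.62 × [0.042×log₁₀(58/35.561) + 0.31×log₁₀(70.061/58)]
    = 1.5432 × [0.0089231 + 0.025435] = 0.05302 m

S_c ≈ 53 mm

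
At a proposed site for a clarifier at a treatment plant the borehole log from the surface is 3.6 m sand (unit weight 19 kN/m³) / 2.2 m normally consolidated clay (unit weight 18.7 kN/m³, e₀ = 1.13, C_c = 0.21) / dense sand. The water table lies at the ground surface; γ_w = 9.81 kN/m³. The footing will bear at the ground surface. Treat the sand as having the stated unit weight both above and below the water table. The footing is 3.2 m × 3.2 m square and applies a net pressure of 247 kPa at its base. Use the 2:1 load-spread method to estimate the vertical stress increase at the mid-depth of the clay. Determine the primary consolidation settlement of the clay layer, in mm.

S_c ≈ 62.7 mm

Mid-depth of clay below the ground surface: z = 3.6 + 2.2/2 = 4.7 m.
Total vertical stress at mid-clay: σ_v = 19×3.6 + 18.7×1.1 = 88.97 kPa.
Pore pressure: u = 9.81×(4.7 − 0) = 46.107 kPa.
Initial effective stress: σ'_0 = σ_v − u = 88.97 − 46.107 = 42.863 kPa.
Stress increase at mid-clay by the 2:1 spreading method:
Δσ = qBL/((B+z)(L+z)) = 247×3.2×3.2/((3.2+4.7)(3.2+4.7)) = 40.527 kPa
Final effective stress: σ'_f = σ'_0 + Δσ = 42.863 + 40.527 = 83.39 kPa.
Normally consolidated clay, so the full stress increment lies on the virgin compression line:
S_c = C_c·H/(1+e₀)·log₁₀(σ'_f/σ'_0) = 0.21×2.2/(1+1.13)×log₁₀(83.39/42.863)
    = 0.2169 × 0.28903 = 0.06269 m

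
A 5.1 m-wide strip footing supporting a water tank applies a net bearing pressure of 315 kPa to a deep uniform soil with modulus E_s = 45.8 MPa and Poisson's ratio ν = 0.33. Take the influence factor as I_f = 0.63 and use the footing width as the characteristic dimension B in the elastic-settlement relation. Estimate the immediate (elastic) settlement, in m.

Immediate (elastic) settlement: S_e = q·B·(1−ν²)/E_s · I_f.
E_s = 45.8 MPa = 45800 kPa.
S_e = 315 × 5.1 × (1 − 0.33²) / 45800 × 0.63
    = 315 × 5.1 × 0.8911 / 45800 × 0.63
    = 0.01969 m

S_e ≈ 0.0197 m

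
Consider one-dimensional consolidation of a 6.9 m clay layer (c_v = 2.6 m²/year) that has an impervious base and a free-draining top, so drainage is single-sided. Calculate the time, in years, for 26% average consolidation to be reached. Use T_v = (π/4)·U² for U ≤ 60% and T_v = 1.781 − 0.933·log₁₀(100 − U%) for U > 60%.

t ≈ 0.972 years

Drainage path length: H_d = H = 6.9 m (single drainage).
U ≤ 60%: T_v = (π/4)·U² = (π/4)×0.26² = 0.053093.
t = T_v·H_d²/c_v = 0.053093×6.9²/2.6 = 0.9722 years.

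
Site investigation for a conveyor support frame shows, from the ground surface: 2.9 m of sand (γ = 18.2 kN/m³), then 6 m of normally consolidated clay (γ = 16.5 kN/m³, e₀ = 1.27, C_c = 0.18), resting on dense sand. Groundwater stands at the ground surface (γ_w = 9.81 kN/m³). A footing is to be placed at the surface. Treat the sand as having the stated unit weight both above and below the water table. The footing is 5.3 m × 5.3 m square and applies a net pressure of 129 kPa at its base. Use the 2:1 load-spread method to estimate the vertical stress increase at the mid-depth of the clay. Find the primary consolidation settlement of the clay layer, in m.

S_c ≈ 0.104 m

Mid-depth of clay below the ground surface: z = 2.9 + 6/2 = 5.9 m.
Total vertical stress at mid-clay: σ_v = 18.2×2.9 + 16.5×3 = 102.28 kPa.
Pore pressure: u = 9.81×(5.9 − 0) = 57.879 kPa.
Initial effective stress: σ'_0 = σ_v − u = 102.28 − 57.879 = 44.401 kPa.
Stress increase at mid-clay by the 2:1 spreading method:
Δσ = qBL/((B+z)(L+z)) = 129×5.3×5.3/((5.3+5.9)(5.3+5.9)) = 28.887 kPa
Final effective stress: σ'_f = σ'_0 + Δσ = 44.401 + 28.887 = 73.288 kPa.
Normally consolidated clay, so the full stress increment lies on the virgin compression line:
S_c = C_c·H/(1+e₀)·log₁₀(σ'_f/σ'_0) = 0.18×6/(1+1.27)×log₁₀(73.288/44.401)
    = 0.47577 × 0.21764 = 0.1035 m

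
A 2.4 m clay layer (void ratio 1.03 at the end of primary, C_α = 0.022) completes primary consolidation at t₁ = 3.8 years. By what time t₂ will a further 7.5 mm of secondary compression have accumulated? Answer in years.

t₂ ≈ 7.38 years

S_s = C_α·H/(1+e_p)·log₁₀(t₂/t₁) ⇒ log₁₀(t₂/t₁) = S_s·(1+e_p)/(C_α·H).
log₁₀(t₂/t₁) = 0.0075 × (1+1.03) / (0.022×2.4) = 0.2884
t₂ = t₁ × 10^0.2884 = 3.8 × 1.942 = 7.381 years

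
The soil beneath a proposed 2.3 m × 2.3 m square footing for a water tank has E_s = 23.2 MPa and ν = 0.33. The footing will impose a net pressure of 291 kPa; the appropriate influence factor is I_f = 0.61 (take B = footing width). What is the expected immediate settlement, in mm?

S_e ≈ 15.7 mm

Immediate (elastic) settlement: S_e = q·B·(1−ν²)/E_s · I_f.
E_s = 23.2 MPa = 23200 kPa.
S_e = 291 × 2.3 × (1 − 0.33²) / 23200 × 0.61
    = 291 × 2.3 × 0.8911 / 23200 × 0.61
    = 0.01568 m = 15.68 mm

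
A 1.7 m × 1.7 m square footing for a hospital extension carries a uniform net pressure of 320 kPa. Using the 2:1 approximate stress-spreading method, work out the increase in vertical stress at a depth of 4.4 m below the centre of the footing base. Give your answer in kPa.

Δσ_z ≈ 24.9 kPa

By the 2:1 method the load spreads at 1 horizontal : 2 vertical, so at depth z the loaded area has grown by z in each plan dimension:
Δσ = qBL/((B+z)(L+z)) = 320×1.7×1.7/((1.7+4.4)(1.7+4.4)) = 24.854 kPa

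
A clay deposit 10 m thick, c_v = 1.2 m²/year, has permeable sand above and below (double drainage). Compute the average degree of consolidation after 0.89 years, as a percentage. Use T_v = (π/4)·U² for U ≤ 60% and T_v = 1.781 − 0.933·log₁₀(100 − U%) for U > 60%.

U ≈ 23.3 %

Drainage path length: H_d = H/2 = 5 m (double drainage).
T_v = c_v·t/H_d² = 1.2×0.89/5² = 0.04272.
T_v = 0.04272 corresponds to the U ≤ 60% branch:
U = √(4T_v/π) = 0.2332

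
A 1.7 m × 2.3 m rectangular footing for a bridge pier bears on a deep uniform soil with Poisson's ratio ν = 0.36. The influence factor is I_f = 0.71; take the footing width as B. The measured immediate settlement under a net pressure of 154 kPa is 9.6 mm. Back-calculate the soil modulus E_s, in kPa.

S_e = q·B·(1−ν²)/E_s · I_f  ⇒  E_s = q·B·(1−ν²)·I_f / S_e.
E_s = 154 × 1.7 × 0.8704 × 0.71 / 0.0096 = 16850 kPa

E_s ≈ 16900 kPa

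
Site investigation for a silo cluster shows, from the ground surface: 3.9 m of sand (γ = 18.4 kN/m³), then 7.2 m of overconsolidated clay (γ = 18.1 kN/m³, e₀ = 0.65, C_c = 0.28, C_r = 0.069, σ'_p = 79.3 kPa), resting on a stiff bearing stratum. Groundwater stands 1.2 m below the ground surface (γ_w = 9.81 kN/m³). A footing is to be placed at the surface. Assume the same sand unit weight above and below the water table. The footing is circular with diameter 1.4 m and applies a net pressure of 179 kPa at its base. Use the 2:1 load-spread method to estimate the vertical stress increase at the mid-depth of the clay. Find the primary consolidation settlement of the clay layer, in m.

S_c ≈ 0.00873 m

Mid-depth of clay below the ground surface: z = 3.9 + 7.2/2 = 7.5 m.
Total vertical stress at mid-clay: σ_v = 18.4×3.9 + 18.1×3.6 = 136.92 kPa.
Pore pressure: u = 9.81×(7.5 − 1.2) = 61.803 kPa.
Initial effective stress: σ'_0 = σ_v − u = 136.92 − 61.803 = 75.117 kPa.
Stress increase at mid-clay by the 2:1 spreading method:
Δσ ≈ qD²/(D+z)² = 179×1.4²/(1.4+7.5)² = 4.4292 kPa
Final effective stress: σ'_f = 75.117 + 4.4292 = 79.546 kPa.
σ'_f = 79.546 > σ'_p = 79.3 kPa, so the stress path crosses the preconsolidation pressure — recompression up to σ'_p, then virgin compression beyond:
S_c = H/(1+e₀)·[C_r·log₁₀(σ'_p/σ'_0) + C_c·log₁₀(σ'_f/σ'_p)]
    = 7.2/1.65 × [0.069×log₁₀(79.3/75.117) + 0.28×log₁₀(79.546/79.3)]
    = 4.3636 × [0.0016239 + 0.00037664] = 0.00873 m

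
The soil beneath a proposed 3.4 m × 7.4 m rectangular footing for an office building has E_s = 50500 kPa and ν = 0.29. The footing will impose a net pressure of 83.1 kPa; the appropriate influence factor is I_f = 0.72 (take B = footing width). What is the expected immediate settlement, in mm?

S_e ≈ 3.69 mm

Immediate (elastic) settlement: S_e = q·B·(1−ν²)/E_s · I_f.
S_e = 83.1 × 3.4 × (1 − 0.29²) / 50500 × 0.72
    = 83.1 × 3.4 × 0.9159 / 50500 × 0.72
    = 0.00369 m = 3.69 mm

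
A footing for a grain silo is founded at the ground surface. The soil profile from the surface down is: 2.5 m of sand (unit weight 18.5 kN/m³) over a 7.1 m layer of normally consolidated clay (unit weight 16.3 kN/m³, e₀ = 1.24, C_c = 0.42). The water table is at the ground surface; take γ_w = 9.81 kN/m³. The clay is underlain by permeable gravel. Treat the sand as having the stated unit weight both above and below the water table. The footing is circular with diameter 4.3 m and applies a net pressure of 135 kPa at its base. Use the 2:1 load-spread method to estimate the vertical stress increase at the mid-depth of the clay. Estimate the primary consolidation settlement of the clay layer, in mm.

Mid-depth of clay below the ground surface: z = 2.5 + 7.1/2 = 6.05 m.
Total vertical stress at mid-clay: σ_v = 18.5×2.5 + 16.3×3.55 = 104.12 kPa.
Pore pressure: u = 9.81×(6.05 − 0) = 59.351 kPa.
Initial effective stress: σ'_0 = σ_v − u = 104.12 − 59.351 = 44.769 kPa.
Stress increase at mid-clay by the 2:1 spreading method:
Δσ ≈ qD²/(D+z)² = 135×4.3²/(4.3+6.05)² = 23.302 kPa
Final effective stress: σ'_f = σ'_0 + Δσ = 44.769 + 23.302 = 68.071 kPa.
Normally consolidated clay, so the full stress increment lies on the virgin compression line:
S_c = C_c·H/(1+e₀)·log₁₀(σ'_f/σ'_0) = 0.42×7.1/(1+1.24)×log₁₀(68.071/44.769)
    = 1.3312 × 0.18198 = 0.2423 m

S_c ≈ 242 mm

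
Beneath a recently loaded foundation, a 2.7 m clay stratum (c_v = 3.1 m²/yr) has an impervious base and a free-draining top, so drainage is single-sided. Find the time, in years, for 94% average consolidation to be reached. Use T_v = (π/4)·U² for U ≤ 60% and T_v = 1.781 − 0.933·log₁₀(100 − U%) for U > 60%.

t ≈ 2.48 years

Drainage path length: H_d = H = 2.7 m (single drainage).
U > 60%: T_v = 1.781 − 0.933·log₁₀(100 − 94) = 1.055.
t = T_v·H_d²/c_v = 1.055×2.7²/3.1 = 2.481 years.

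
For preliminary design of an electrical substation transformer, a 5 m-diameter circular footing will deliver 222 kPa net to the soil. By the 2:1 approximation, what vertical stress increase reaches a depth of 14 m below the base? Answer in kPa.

By the 2:1 method the load spreads at 1 horizontal : 2 vertical, so at depth z the loaded area has grown by z in each plan dimension:
Δσ ≈ qD²/(D+z)² = 222×5²/(5+14)² = 15.374 kPa

Δσ_z ≈ 15.4 kPa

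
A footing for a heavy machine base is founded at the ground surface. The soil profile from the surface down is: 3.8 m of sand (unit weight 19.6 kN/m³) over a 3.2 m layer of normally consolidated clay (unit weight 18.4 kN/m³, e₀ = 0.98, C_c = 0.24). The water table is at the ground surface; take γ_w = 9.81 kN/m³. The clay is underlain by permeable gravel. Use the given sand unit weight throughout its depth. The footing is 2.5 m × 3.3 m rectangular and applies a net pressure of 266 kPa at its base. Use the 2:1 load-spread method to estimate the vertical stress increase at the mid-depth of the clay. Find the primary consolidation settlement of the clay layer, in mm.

Mid-depth of clay below the ground surface: z = 3.8 + 3.2/2 = 5.4 m.
Total vertical stress at mid-clay: σ_v = 19.6×3.8 + 18.4×1.6 = 103.92 kPa.
Pore pressure: u = 9.81×(5.4 − 0) = 52.974 kPa.
Initial effective stress: σ'_0 = σ_v − u = 103.92 − 52.974 = 50.946 kPa.
Stress increase at mid-clay by the 2:1 spreading method:
Δσ = qBL/((B+z)(L+z)) = 266×2.5×3.3/((2.5+5.4)(3.3+5.4)) = 31.929 kPa
Final effective stress: σ'_f = σ'_0 + Δσ = 50.946 + 31.929 = 82.875 kPa.
Normally consolidated clay, so the full stress increment lies on the virgin compression line:
S_c = C_c·H/(1+e₀)·log₁₀(σ'_f/σ'_0) = 0.24×3.2/(1+0.98)×log₁₀(82.875/50.946)
    = 0.38788 × 0.21131 = 0.08196 m

S_c ≈ 82 mm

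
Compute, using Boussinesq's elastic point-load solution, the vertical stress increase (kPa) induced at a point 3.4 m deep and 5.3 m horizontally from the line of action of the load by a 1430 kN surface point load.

Boussinesq vertical stress below a point load on an elastic half-space:
Δσ_z = 3P/(2πz²) · [1 + (r/z)²]^(−5/2)
r/z = 5.3/3.4 = 1.5588; [1+(r/z)²]^(−5/2) = 0.045897.
Δσ_z = 3×1430/(2π×3.4²) × 0.045897 = 59.064 × 0.045897 = 2.711 kPa

Δσ_z ≈ 2.71 kPa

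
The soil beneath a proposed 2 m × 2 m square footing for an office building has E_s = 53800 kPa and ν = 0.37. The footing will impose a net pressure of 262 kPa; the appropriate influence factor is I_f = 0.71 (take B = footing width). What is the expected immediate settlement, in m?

Immediate (elastic) settlement: S_e = q·B·(1−ν²)/E_s · I_f.
S_e = 262 × 2 × (1 − 0.37²) / 53800 × 0.71
    = 262 × 2 × 0.8631 / 53800 × 0.71
    = 0.005969 m

S_e ≈ 0.00597 m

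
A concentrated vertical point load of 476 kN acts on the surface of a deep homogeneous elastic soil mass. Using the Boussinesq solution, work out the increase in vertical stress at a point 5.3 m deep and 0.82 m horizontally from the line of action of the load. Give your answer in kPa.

Boussinesq vertical stress below a point load on an elastic half-space:
Δσ_z = 3P/(2πz²) · [1 + (r/z)²]^(−5/2)
r/z = 0.82/5.3 = 0.15472; [1+(r/z)²]^(−5/2) = 0.94258.
Δσ_z = 3×476/(2π×5.3²) × 0.94258 = 8.0909 × 0.94258 = 7.626 kPa

Δσ_z ≈ 7.63 kPa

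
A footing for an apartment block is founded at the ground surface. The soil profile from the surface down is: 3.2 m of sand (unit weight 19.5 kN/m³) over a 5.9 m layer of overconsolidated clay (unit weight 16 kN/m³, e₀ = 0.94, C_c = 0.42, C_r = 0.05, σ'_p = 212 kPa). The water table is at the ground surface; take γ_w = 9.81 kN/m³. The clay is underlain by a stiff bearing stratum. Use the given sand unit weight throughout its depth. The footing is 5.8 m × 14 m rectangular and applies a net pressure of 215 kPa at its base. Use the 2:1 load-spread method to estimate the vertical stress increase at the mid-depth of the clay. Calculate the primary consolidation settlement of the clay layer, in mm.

Mid-depth of clay below the ground surface: z = 3.2 + 5.9/2 = 6.15 m.
Total vertical stress at mid-clay: σ_v = 19.5×3.2 + 16×2.95 = 109.6 kPa.
Pore pressure: u = 9.81×(6.15 − 0) = 60.332 kPa.
Initial effective stress: σ'_0 = σ_v − u = 109.6 − 60.332 = 49.268 kPa.
Stress increase at mid-clay by the 2:1 spreading method:
Δσ = qBL/((B+z)(L+z)) = 215×5.8×14/((5.8+6.15)(14+6.15)) = 72.502 kPa
Final effective stress: σ'_f = 49.268 + 72.502 = 121.77 kPa.
σ'_f = 121.77 ≤ σ'_p = 212 kPa, so the clay remains overconsolidated and only the recompression index applies:
S_c = C_r·H/(1+e₀)·log₁₀(σ'_f/σ'_0) = 0.05×5.9/1.94×log₁₀(121.77/49.268)
    = 0.15206 × 0.39298 = 0.05976 m

S_c ≈ 59.8 mm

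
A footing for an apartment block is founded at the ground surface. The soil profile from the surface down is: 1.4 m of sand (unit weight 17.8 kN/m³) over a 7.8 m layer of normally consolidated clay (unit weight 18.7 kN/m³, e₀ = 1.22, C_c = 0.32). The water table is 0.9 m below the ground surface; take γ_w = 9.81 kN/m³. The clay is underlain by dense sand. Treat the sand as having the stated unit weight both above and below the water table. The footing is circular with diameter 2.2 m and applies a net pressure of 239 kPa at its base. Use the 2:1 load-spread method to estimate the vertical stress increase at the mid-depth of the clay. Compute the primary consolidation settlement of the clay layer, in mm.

Mid-depth of clay below the ground surface: z = 1.4 + 7.8/2 = 5.3 m.
Total vertical stress at mid-clay: σ_v = 17.8×1.4 + 18.7×3.9 = 97.85 kPa.
Pore pressure: u = 9.81×(5.3 − 0.9) = 43.164 kPa.
Initial effective stress: σ'_0 = σ_v − u = 97.85 − 43.164 = 54.686 kPa.
Stress increase at mid-clay by the 2:1 spreading method:
Δσ ≈ qD²/(D+z)² = 239×2.2²/(2.2+5.3)² = 20.565 kPa
Final effective stress: σ'_f = σ'_0 + Δσ = 54.686 + 20.565 = 75.251 kPa.
Normally consolidated clay, so the full stress increment lies on the virgin compression line:
S_c = C_c·H/(1+e₀)·log₁₀(σ'_f/σ'_0) = 0.32×7.8/(1+1.22)×log₁₀(75.251/54.686)
    = 1.1243 × 0.13864 = 0.1559 m

S_c ≈ 156 mm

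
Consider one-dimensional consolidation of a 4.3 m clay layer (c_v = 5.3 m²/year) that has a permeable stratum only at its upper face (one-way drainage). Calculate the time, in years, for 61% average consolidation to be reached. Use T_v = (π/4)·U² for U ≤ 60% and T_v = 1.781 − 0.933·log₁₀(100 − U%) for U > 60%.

Drainage path length: H_d = H = 4.3 m (single drainage).
U > 60%: T_v = 1.781 − 0.933·log₁₀(100 − 61) = 0.29654.
t = T_v·H_d²/c_v = 0.29654×4.3²/5.3 = 1.035 years.

t ≈ 1.03 years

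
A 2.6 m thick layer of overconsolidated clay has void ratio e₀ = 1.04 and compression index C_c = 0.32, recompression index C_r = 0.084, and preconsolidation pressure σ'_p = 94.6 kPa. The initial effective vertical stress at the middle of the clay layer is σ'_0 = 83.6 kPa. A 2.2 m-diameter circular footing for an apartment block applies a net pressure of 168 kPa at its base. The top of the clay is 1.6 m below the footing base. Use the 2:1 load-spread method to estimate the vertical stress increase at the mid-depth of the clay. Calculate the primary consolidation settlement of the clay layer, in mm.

Mid-depth of clay below the footing base: z = 1.6 + 2.6/2 = 2.9 m.
Stress increase at mid-clay by the 2:1 spreading method:
Δσ ≈ qD²/(D+z)² = 168×2.2²/(2.2+2.9)² = 31.262 kPa
Final effective stress: σ'_f = 83.6 + 31.262 = 114.86 kPa.
σ'_f = 114.86 > σ'_p = 94.6 kPa, so the stress path crosses the preconsolidation pressure — recompression up to σ'_p, then virgin compression beyond:
S_c = H/(1+e₀)·[C_r·log₁₀(σ'_p/σ'_0) + C_c·log₁₀(σ'_f/σ'_p)]
    = 2.6/2.04 × [0.084×log₁₀(94.6/83.6) + 0.32×log₁₀(114.86/94.6)]
    = 1.2745 × [0.0045095 + 0.026969] = 0.04012 m

S_c ≈ 40.1 mm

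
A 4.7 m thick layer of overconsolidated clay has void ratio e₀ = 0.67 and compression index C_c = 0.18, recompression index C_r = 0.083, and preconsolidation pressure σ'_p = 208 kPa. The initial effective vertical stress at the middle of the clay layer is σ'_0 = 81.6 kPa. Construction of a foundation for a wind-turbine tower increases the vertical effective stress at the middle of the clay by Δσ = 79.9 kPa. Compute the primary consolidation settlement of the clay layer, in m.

Final effective stress: σ'_f = 81.6 + 79.9 = 161.5 kPa.
σ'_f = 161.5 ≤ σ'_p = 208 kPa, so the clay remains overconsolidated and only the recompression index applies:
S_c = C_r·H/(1+e₀)·log₁₀(σ'_f/σ'_0) = 0.083×4.7/1.67×log₁₀(161.5/81.6)
    = 0.2336 × 0.29648 = 0.06926 m

S_c ≈ 0.0693 m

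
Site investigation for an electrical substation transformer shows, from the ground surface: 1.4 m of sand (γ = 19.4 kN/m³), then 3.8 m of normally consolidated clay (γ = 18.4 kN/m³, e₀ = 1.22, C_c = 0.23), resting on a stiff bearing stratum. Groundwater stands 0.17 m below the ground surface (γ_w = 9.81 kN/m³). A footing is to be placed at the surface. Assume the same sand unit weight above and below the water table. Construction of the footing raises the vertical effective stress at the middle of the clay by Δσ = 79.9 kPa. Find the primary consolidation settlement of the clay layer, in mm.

Mid-depth of clay below the ground surface: z = 1.4 + 3.8/2 = 3.3 m.
Total vertical stress at mid-clay: σ_v = 19.4×1.4 + 18.4×1.9 = 62.12 kPa.
Pore pressure: u = 9.81×(3.3 − 0.17) = 30.705 kPa.
Initial effective stress: σ'_0 = σ_v − u = 62.12 − 30.705 = 31.415 kPa.
Final effective stress: σ'_f = σ'_0 + Δσ = 31.415 + 79.9 = 111.31 kPa.
Normally consolidated clay, so the full stress increment lies on the virgin compression line:
S_c = C_c·H/(1+e₀)·log₁₀(σ'_f/σ'_0) = 0.23×3.8/(1+1.22)×log₁₀(111.31/31.415)
    = 0.39369 × 0.5494 = 0.2163 m

S_c ≈ 216 mm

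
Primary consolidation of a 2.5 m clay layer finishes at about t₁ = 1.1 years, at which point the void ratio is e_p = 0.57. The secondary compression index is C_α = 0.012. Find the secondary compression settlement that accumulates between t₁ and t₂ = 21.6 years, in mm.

S_s ≈ 24.7 mm

Secondary compression: S_s = C_α·H/(1+e_p)·log₁₀(t₂/t₁)
S_s = 0.012×2.5/(1+0.57)×log₁₀(21.6/1.1)
    = 0.01911 × 1.293 = 0.02471 m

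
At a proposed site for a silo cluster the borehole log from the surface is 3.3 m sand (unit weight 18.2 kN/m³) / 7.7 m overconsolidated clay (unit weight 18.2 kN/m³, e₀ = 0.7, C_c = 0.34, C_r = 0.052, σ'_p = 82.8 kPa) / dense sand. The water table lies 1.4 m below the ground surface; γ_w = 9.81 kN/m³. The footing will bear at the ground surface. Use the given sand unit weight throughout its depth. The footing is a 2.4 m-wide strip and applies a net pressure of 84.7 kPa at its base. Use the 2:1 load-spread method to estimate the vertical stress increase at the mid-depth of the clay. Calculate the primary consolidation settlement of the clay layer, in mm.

S_c ≈ 104 mm

Mid-depth of clay below the ground surface: z = 3.3 + 7.7/2 = 7.15 m.
Total vertical stress at mid-clay: σ_v = 18.2×3.3 + 18.2×3.85 = 130.13 kPa.
Pore pressure: u = 9.81×(7.15 − 1.4) = 56.408 kPa.
Initial effective stress: σ'_0 = σ_v − u = 130.13 − 56.408 = 73.722 kPa.
Stress increase at mid-clay by the 2:1 spreading method:
Δσ = qB/(B+z) = 84.7×2.4/(2.4+7.15) = 21.286 kPa
Final effective stress: σ'_f = 73.722 + 21.286 = 95.008 kPa.
σ'_f = 95.008 > σ'_p = 82.8 kPa, so the stress path crosses the preconsolidation pressure — recompression up to σ'_p, then virgin compression beyond:
S_c = H/(1+e₀)·[C_r·log₁₀(σ'_p/σ'_0) + C_c·log₁₀(σ'_f/σ'_p)]
    = 7.7/1.7 × [0.052×log₁₀(82.8/73.722) + 0.34×log₁₀(95.008/82.8)]
    = 4.5294 × [0.0026225 + 0.020308] = 0.1039 m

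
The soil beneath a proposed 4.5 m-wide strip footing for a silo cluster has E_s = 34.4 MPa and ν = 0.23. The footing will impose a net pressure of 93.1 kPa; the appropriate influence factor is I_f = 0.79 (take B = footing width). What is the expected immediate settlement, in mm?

Immediate (elastic) settlement: S_e = q·B·(1−ν²)/E_s · I_f.
E_s = 34.4 MPa = 34400 kPa.
S_e = 93.1 × 4.5 × (1 − 0.23²) / 34400 × 0.79
    = 93.1 × 4.5 × 0.9471 / 34400 × 0.79
    = 0.009112 m = 9.112 mm

S_e ≈ 9.11 mm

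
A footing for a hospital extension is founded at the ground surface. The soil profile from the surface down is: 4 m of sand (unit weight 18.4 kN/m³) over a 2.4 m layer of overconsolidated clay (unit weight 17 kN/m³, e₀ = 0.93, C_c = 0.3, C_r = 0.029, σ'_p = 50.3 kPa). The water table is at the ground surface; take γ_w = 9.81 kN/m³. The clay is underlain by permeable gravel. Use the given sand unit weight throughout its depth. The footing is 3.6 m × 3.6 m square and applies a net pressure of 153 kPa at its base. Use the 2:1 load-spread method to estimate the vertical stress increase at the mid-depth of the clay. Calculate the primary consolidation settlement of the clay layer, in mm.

Mid-depth of clay below the ground surface: z = 4 + 2.4/2 = 5.2 m.
Total vertical stress at mid-clay: σ_v = 18.4×4 + 17×1.2 = 94 kPa.
Pore pressure: u = 9.81×(5.2 − 0) = 51.012 kPa.
Initial effective stress: σ'_0 = σ_v − u = 94 − 51.012 = 42.988 kPa.
Stress increase at mid-clay by the 2:1 spreading method:
Δσ = qBL/((B+z)(L+z)) = 153×3.6×3.6/((3.6+5.2)(3.6+5.2)) = 25.605 kPa
Final effective stress: σ'_f = 42.988 + 25.605 = 68.593 kPa.
σ'_f = 68.593 > σ'_p = 50.3 kPa, so the stress path crosses the preconsolidation pressure — recompression up to σ'_p, then virgin compression beyond:
S_c = H/(1+e₀)·[C_r·log₁₀(σ'_p/σ'_0) + C_c·log₁₀(σ'_f/σ'_p)]
    = 2.4/1.93 × [0.029×log₁₀(50.3/42.988) + 0.3×log₁₀(68.593/50.3)]
    = 1.2435 × [0.0019784 + 0.040414] = 0.05271 m

S_c ≈ 52.7 mm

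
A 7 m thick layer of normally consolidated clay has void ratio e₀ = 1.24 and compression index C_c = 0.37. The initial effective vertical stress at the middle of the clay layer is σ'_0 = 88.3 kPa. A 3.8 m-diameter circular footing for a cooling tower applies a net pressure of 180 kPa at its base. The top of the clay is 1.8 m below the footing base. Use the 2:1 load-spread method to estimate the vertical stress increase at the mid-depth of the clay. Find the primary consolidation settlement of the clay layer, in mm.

Mid-depth of clay below the footing base: z = 1.8 + 7/2 = 5.3 m.
Stress increase at mid-clay by the 2:1 spreading method:
Δσ ≈ qD²/(D+z)² = 180×3.8²/(3.8+5.3)² = 31.388 kPa
Final effective stress: σ'_f = σ'_0 + Δσ = 88.3 + 31.388 = 119.69 kPa.
Normally consolidated clay, so the full stress increment lies on the virgin compression line:
S_c = C_c·H/(1+e₀)·log₁₀(σ'_f/σ'_0) = 0.37×7/(1+1.24)×log₁₀(119.69/88.3)
    = 1.1562 × 0.1321 = 0.1527 m

S_c ≈ 153 mm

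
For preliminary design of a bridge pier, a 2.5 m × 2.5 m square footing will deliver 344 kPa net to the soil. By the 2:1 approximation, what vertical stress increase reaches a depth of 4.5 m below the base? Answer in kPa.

By the 2:1 method the load spreads at 1 horizontal : 2 vertical, so at depth z the loaded area has grown by z in each plan dimension:
Δσ = qBL/((B+z)(L+z)) = 344×2.5×2.5/((2.5+4.5)(2.5+4.5)) = 43.878 kPa

Δσ_z ≈ 43.9 kPa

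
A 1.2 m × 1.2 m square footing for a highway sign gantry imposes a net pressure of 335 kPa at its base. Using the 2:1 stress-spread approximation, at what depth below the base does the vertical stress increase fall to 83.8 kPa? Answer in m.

z ≈ 1.2 m

2:1 spreading — at depth z the loaded area has grown by z in each plan dimension:
qB²/(B+z)² = Δσ_z ⇒ z = B(√(q/Δσ_z) − 1) = 1.2×(√(335/83.8) − 1) = 1.199 m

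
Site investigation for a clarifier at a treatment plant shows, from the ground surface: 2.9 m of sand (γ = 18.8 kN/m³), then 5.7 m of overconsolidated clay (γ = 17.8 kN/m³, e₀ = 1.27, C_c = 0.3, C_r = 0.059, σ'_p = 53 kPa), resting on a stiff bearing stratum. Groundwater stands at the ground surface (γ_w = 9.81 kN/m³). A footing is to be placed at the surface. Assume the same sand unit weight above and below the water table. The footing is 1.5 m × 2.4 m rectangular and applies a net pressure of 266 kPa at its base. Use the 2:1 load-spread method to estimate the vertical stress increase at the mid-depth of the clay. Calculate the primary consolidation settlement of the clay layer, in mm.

S_c ≈ 72.3 mm

Mid-depth of clay below the ground surface: z = 2.9 + 5.7/2 = 5.75 m.
Total vertical stress at mid-clay: σ_v = 18.8×2.9 + 17.8×2.85 = 105.25 kPa.
Pore pressure: u = 9.81×(5.75 − 0) = 56.408 kPa.
Initial effective stress: σ'_0 = σ_v − u = 105.25 − 56.408 = 48.842 kPa.
Stress increase at mid-clay by the 2:1 spreading method:
Δσ = qBL/((B+z)(L+z)) = 266×1.5×2.4/((1.5+5.75)(2.4+5.75)) = 16.206 kPa
Final effective stress: σ'_f = 48.842 + 16.206 = 65.048 kPa.
σ'_f = 65.048 > σ'_p = 53 kPa, so the stress path crosses the preconsolidation pressure — recompression up to σ'_p, then virgin compression beyond:
S_c = H/(1+e₀)·[C_r·log₁₀(σ'_p/σ'_0) + C_c·log₁₀(σ'_f/σ'_p)]
    = 5.7/2.27 × [0.059×log₁₀(53/48.842) + 0.3×log₁₀(65.048/53)]
    = 2.511 × [0.0020935 + 0.026687] = 0.07227 m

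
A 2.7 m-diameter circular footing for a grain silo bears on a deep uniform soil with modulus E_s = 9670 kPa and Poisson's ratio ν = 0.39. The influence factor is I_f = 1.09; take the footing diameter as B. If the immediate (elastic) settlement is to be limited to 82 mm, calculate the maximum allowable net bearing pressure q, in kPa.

S_e = q·B·(1−ν²)/E_s · I_f  ⇒  q = S_e·E_s / (B·(1−ν²)·I_f).
q = 0.082 × 9670 / (2.7 × 0.8479 × 1.09) = 317.8 kPa

q ≈ 318 kPa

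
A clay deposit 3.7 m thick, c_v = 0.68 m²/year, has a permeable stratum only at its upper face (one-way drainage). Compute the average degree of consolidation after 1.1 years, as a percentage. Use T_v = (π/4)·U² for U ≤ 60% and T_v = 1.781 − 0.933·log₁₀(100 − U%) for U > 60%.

U ≈ 26.4 %

Drainage path length: H_d = H = 3.7 m (single drainage).
T_v = c_v·t/H_d² = 0.68×1.1/3.7² = 0.054638.
T_v = 0.054638 corresponds to the U ≤ 60% branch:
U = √(4T_v/π) = 0.2638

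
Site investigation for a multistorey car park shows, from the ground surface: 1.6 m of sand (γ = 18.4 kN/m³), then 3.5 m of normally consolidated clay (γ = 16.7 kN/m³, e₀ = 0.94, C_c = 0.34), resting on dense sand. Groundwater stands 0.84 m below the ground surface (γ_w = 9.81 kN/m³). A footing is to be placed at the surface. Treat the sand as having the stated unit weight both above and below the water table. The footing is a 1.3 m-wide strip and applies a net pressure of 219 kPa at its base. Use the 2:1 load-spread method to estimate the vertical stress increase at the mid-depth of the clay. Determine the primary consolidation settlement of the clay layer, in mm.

S_c ≈ 274 mm

Mid-depth of clay below the ground surface: z = 1.6 + 3.5/2 = 3.35 m.
Total vertical stress at mid-clay: σ_v = 18.4×1.6 + 16.7×1.75 = 58.665 kPa.
Pore pressure: u = 9.81×(3.35 − 0.84) = 24.623 kPa.
Initial effective stress: σ'_0 = σ_v − u = 58.665 − 24.623 = 34.042 kPa.
Stress increase at mid-clay by the 2:1 spreading method:
Δσ = qB/(B+z) = 219×1.3/(1.3+3.35) = 61.226 kPa
Final effective stress: σ'_f = σ'_0 + Δσ = 34.042 + 61.226 = 95.268 kPa.
Normally consolidated clay, so the full stress increment lies on the virgin compression line:
S_c = C_c·H/(1+e₀)·log₁₀(σ'_f/σ'_0) = 0.34×3.5/(1+0.94)×log₁₀(95.268/34.042)
    = 0.6134 × 0.44693 = 0.2741 m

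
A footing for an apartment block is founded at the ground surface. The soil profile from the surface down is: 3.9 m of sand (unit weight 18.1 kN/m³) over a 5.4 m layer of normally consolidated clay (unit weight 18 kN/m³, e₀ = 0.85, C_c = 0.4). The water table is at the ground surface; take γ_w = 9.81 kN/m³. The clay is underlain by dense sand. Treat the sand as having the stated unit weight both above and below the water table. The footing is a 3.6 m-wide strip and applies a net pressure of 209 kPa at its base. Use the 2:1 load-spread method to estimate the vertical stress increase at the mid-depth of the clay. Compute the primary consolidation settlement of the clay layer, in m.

S_c ≈ 0.434 m

Mid-depth of clay below the ground surface: z = 3.9 + 5.4/2 = 6.6 m.
Total vertical stress at mid-clay: σ_v = 18.1×3.9 + 18×2.7 = 119.19 kPa.
Pore pressure: u = 9.81×(6.6 − 0) = 64.746 kPa.
Initial effective stress: σ'_0 = σ_v − u = 119.19 − 64.746 = 54.444 kPa.
Stress increase at mid-clay by the 2:1 spreading method:
Δσ = qB/(B+z) = 209×3.6/(3.6+6.6) = 73.765 kPa
Final effective stress: σ'_f = σ'_0 + Δσ = 54.444 + 73.765 = 128.21 kPa.
Normally consolidated clay, so the full stress increment lies on the virgin compression line:
S_c = C_c·H/(1+e₀)·log₁₀(σ'_f/σ'_0) = 0.4×5.4/(1+0.85)×log₁₀(128.21/54.444)
    = 1.1676 × 0.37197 = 0.4343 m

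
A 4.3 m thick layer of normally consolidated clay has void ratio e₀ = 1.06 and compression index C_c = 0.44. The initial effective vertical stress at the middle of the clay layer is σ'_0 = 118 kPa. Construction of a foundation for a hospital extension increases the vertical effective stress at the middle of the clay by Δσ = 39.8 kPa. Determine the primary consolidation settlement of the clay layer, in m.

Final effective stress: σ'_f = σ'_0 + Δσ = 118 + 39.8 = 157.8 kPa.
Normally consolidated clay, so the full stress increment lies on the virgin compression line:
S_c = C_c·H/(1+e₀)·log₁₀(σ'_f/σ'_0) = 0.44×4.3/(1+1.06)×log₁₀(157.8/118)
    = 0.91845 × 0.12622 = 0.1159 m

S_c ≈ 0.116 m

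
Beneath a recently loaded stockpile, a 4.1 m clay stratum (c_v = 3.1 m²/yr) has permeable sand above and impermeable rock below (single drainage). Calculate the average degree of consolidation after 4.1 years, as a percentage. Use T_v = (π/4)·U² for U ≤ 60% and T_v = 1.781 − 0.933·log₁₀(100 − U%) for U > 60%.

Drainage path length: H_d = H = 4.1 m (single drainage).
T_v = c_v·t/H_d² = 3.1×4.1/4.1² = 0.7561.
T_v = 0.7561 corresponds to the U > 60% branch:
U = 1 − 10^((1.781 − T_v)/0.933)/100 = 0.8745

U ≈ 87.5 %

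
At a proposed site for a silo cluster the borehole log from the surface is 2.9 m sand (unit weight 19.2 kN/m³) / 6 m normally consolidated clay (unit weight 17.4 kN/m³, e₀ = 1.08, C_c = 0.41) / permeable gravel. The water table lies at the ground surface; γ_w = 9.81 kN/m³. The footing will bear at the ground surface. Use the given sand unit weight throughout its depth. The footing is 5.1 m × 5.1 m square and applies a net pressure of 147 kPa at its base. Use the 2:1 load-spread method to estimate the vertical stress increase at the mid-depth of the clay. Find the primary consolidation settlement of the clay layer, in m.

S_c ≈ 0.252 m

Mid-depth of clay below the ground surface: z = 2.9 + 6/2 = 5.9 m.
Total vertical stress at mid-clay: σ_v = 19.2×2.9 + 17.4×3 = 107.88 kPa.
Pore pressure: u = 9.81×(5.9 − 0) = 57.879 kPa.
Initial effective stress: σ'_0 = σ_v − u = 107.88 − 57.879 = 50.001 kPa.
Stress increase at mid-clay by the 2:1 spreading method:
Δσ = qBL/((B+z)(L+z)) = 147×5.1×5.1/((5.1+5.9)(5.1+5.9)) = 31.599 kPa
Final effective stress: σ'_f = σ'_0 + Δσ = 50.001 + 31.599 = 81.6 kPa.
Normally consolidated clay, so the full stress increment lies on the virgin compression line:
S_c = C_c·H/(1+e₀)·log₁₀(σ'_f/σ'_0) = 0.41×6/(1+1.08)×log₁₀(81.6/50.001)
    = 1.1827 × 0.21271 = 0.2516 m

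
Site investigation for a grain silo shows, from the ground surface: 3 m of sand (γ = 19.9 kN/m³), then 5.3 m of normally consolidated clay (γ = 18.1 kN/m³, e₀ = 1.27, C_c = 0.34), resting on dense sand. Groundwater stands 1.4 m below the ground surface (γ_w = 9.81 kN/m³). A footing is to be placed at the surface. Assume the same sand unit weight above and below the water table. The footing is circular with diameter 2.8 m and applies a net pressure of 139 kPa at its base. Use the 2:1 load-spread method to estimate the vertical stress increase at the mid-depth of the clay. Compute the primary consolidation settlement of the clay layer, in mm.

S_c ≈ 71.7 mm

Mid-depth of clay below the ground surface: z = 3 + 5.3/2 = 5.65 m.
Total vertical stress at mid-clay: σ_v = 19.9×3 + 18.1×2.65 = 107.66 kPa.
Pore pressure: u = 9.81×(5.65 − 1.4) = 41.693 kPa.
Initial effective stress: σ'_0 = σ_v − u = 107.66 − 41.693 = 65.967 kPa.
Stress increase at mid-clay by the 2:1 spreading method:
Δσ ≈ qD²/(D+z)² = 139×2.8²/(2.8+5.65)² = 15.262 kPa
Final effective stress: σ'_f = σ'_0 + Δσ = 65.967 + 15.262 = 81.229 kPa.
Normally consolidated clay, so the full stress increment lies on the virgin compression line:
S_c = C_c·H/(1+e₀)·log₁₀(σ'_f/σ'_0) = 0.34×5.3/(1+1.27)×log₁₀(81.229/65.967)
    = 0.79383 × 0.090384 = 0.07175 m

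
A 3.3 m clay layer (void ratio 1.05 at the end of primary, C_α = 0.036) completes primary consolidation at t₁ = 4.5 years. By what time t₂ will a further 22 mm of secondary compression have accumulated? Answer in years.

S_s = C_α·H/(1+e_p)·log₁₀(t₂/t₁) ⇒ log₁₀(t₂/t₁) = S_s·(1+e_p)/(C_α·H).
log₁₀(t₂/t₁) = 0.022 × (1+1.05) / (0.036×3.3) = 0.3796
t₂ = t₁ × 10^0.3796 = 4.5 × 2.397 = 10.79 years

t₂ ≈ 10.8 years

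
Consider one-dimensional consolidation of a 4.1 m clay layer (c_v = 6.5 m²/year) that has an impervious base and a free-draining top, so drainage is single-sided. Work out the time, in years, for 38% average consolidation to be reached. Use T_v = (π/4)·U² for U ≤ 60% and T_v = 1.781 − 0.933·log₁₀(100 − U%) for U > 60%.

Drainage path length: H_d = H = 4.1 m (single drainage).
U ≤ 60%: T_v = (π/4)·U² = (π/4)×0.38² = 0.11341.
t = T_v·H_d²/c_v = 0.11341×4.1²/6.5 = 0.2933 years.

t ≈ 0.293 years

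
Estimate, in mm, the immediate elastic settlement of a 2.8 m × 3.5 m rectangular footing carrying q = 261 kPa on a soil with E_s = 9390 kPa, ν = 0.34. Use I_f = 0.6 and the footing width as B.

Immediate (elastic) settlement: S_e = q·B·(1−ν²)/E_s · I_f.
S_e = 261 × 2.8 × (1 − 0.34²) / 9390 × 0.6
    = 261 × 2.8 × 0.8844 / 9390 × 0.6
    = 0.0413 m = 41.3 mm

S_e ≈ 41.3 mm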